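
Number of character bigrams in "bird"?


Word: "bird" (length 4)
Number of 2-grams = length - 2 + 1 = 4 - 2 + 1
= 3


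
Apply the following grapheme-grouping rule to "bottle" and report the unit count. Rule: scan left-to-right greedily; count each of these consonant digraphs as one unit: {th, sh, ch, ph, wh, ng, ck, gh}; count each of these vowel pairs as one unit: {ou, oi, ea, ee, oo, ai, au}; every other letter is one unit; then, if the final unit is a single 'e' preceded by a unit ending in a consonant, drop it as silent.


Word: "bottle" (6 letters)
Left-to-right scan:
  (1) 'b' (letter)
  (2) 'o' (letter)
  (3) 't' (letter)
  (4) 't' (letter)
  (5) 'l' (letter)
  (6) 'e' (letter)
Units from scan: 6
Final unit is 'e' after a consonant -> drop as silent (-1)
Sound units = 5 units


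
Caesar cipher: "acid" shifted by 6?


Word: "acid"
Shift: 6
Each letter → (letter + shift) mod 26:
  'a' (0) + 6 = 6 → 'g'
  'c' (2) + 6 = 8 → 'i'
  'i' (8) + 6 = 14 → 'o'
  'd' (3) + 6 = 9 → 'j'
Result = "gioj"


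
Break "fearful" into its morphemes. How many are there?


Word: "fearful"
Morphemes: fear / -ful
Each morpheme carries meaning
= 2 morphemes


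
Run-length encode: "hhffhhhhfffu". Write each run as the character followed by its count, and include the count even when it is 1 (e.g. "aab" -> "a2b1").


String: "hhffhhhhfffu"
Scanning for consecutive runs:
  'h' x 2
  'f' x 2
  'h' x 4
  'f' x 3
  'u' x 1
RLE = "h2f2h4f3u1"


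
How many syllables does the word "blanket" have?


Word: "blanket"
Syllable breakdown: blan | ket
Counting: 2 parts
= 2 syllables


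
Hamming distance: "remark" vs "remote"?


Comparing character by character (same length = 6):
  Pos 0: 'r' vs 'r' =
  Pos 1: 'e' vs 'e' =
  Pos 2: 'm' vs 'm' =
  Pos 3: 'a' vs 'o' !=
  Pos 4: 'r' vs 't' !=
  Pos 5: 'k' vs 'e' !=
Hamming distance = 3


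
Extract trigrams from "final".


Word: "final" (length 5)
Number of trigrams = 5 - 3 + 1 = 3
  Position 0: "fin"
  Position 1: "ina"
  Position 2: "nal"
Trigrams = "fin", "ina", "nal"


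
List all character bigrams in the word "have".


Word: "have" (length 4)
Number of bigrams = 4 - 2 + 1 = 3
  Position 0: "ha"
  Position 1: "av"
  Position 2: "ve"
Bigrams = "ha", "av", "ve"


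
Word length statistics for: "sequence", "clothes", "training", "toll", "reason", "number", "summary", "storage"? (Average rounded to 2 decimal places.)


Lengths: "sequence"=8, "clothes"=7, "training"=8, "toll"=4, "reason"=6, "number"=6, "summary"=7, "storage"=7
Sum = 53, Count = 8
Average = 53/8 = 6.63
= avg=6.63, min=4, max=8


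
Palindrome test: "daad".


Word: "daad"
Reversed: "daad"
Forward == Backward? daad == daad
Palindrome = Yes


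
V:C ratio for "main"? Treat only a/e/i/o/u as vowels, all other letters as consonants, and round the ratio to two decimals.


Word: "main"
Vowels (a,e,i,o,u): 2
Consonants: 2
Ratio = 2/2
= 1.00


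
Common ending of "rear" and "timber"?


Word 1: "rear"
Word 2: "timber"
Comparing from end:
  Pos -1: 'r' == 'r'
  Pos -2: 'a' != 'e' (stop)
LCS = "r" (length 1)


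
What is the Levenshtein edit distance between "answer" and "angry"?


Word 1: "answer" (length 6)
Word 2: "angry" (length 5)
One optimal edit sequence (insert/delete/substitute each cost 1):
  1. keep 'a'
  2. keep 'n'
  3. delete 's'  (+1)
  4. substitute 'w' -> 'g'  (+1)
  5. substitute 'e' -> 'r'  (+1)
  6. substitute 'r' -> 'y'  (+1)
Total edit operations: 4
Edit distance = 4


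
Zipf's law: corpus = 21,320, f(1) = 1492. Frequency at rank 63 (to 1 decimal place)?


Zipf's law: f(r) = f(1) / r
f(1) = 1492
f(63) = 1492 / 63
= 23.7 occurrences


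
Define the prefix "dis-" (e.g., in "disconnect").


Prefix: dis-
Example: disconnect = dis- + connect
Meaning = not / opposite


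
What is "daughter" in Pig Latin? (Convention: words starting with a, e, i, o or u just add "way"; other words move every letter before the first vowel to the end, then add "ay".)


Word: "daughter"
Starts with consonant(s) → move to end, add 'ay'
Consonant cluster: "d"
Pig Latin = "aughterday"


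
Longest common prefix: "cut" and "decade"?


Word 1: "cut"
Word 2: "decade"
Comparing from start:
  Pos 0: 'c' != 'd' (stop)
LCP = "" (length 0)


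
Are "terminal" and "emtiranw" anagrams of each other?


Word 1: "terminal" → sorted: aeilmnrt
Word 2: "emtiranw" → sorted: aeimnrtw
Same letters? aeilmnrt != aeimnrtw
Anagram = No


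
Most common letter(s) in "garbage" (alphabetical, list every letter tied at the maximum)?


Word: "garbage"
Letter counts:
  'a': 2
  'b': 1
  'e': 1
  'g': 2
  'r': 1
Maximum count = 2
Most frequent = 'a', 'g' (2 times each)


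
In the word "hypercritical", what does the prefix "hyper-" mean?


Prefix: hyper-
As in: hypercritical -> hyper- + critical
Meaning = over / excessive


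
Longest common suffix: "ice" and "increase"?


Word 1: "ice"
Word 2: "increase"
Comparing from end:
  Pos -1: 'e' == 'e'
  Pos -2: 'c' != 's' (stop)
LCS = "e" (length 1)


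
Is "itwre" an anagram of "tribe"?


Word 1: "tribe" → sorted: beirt
Word 2: "itwre" → sorted: eirtw
Same letters? beirt != eirtw
Anagram = No


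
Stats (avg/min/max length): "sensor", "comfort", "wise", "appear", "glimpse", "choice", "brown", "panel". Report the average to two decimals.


Lengths: "sensor"=6, "comfort"=7, "wise"=4, "appear"=6, "glimpse"=7, "choice"=6, "brown"=5, "panel"=5
Sum = 46, Count = 8
Average = 46/8 = 5.75
= avg=5.75, min=4, max=7


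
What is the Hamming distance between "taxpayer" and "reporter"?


Comparing character by character (same length = 8):
  Pos 0: 't' vs 'r' !=
  Pos 1: 'a' vs 'e' !=
  Pos 2: 'x' vs 'p' !=
  Pos 3: 'p' vs 'o' !=
  Pos 4: 'a' vs 'r' !=
  Pos 5: 'y' vs 't' !=
  Pos 6: 'e' vs 'e' =
  Pos 7: 'r' vs 'r' =
Hamming distance = 6


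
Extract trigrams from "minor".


Word: "minor" (length 5)
Number of trigrams = 5 - 3 + 1 = 3
  Position 0: "min"
  Position 1: "ino"
  Position 2: "nor"
Trigrams = "min", "ino", "nor"


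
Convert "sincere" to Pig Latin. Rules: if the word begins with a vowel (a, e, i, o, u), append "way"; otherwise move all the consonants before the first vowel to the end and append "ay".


Word: "sincere"
Starts with consonant(s) → move to end, add 'ay'
Consonant cluster: "s"
Pig Latin = "inceresay"


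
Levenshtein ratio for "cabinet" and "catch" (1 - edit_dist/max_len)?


Word 1: "cabinet" (length 7)
Word 2: "catch" (length 5)
One optimal edit sequence:
  1. keep 'c'
  2. keep 'a'
  3. delete 'b'  (+1)
  4. delete 'i'  (+1)
  5. substitute 'n' -> 't'  (+1)
  6. substitute 'e' -> 'c'  (+1)
  7. substitute 't' -> 'h'  (+1)
Edit distance = 5
Max length = max(7, 5) = 7
Similarity = 1 - 5/7
= 0.2857


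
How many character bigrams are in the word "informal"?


Word: "informal" (length 8)
Number of 2-grams = length - 2 + 1 = 8 - 2 + 1
= 7


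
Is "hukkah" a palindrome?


Word: "hukkah"
Reversed: "hakkuh"
Forward == Backward? hukkah != hakkuh
Palindrome = No


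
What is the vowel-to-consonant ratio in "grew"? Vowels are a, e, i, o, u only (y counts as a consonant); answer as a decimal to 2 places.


Word: "grew"
Vowels (a,e,i,o,u): 1
Consonants: 3
Ratio = 1/3
= 0.33


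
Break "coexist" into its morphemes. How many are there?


Word: "coexist"
Morphemes: co- + exist
Each morpheme carries meaning
= 2 morphemes


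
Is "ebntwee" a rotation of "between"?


Word: "between", Candidate: "ebntwee"
Method: check if candidate is substring of word+word
"betweenbetween" contains "ebntwee"? No
Is rotation = No


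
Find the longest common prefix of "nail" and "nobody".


Word 1: "nail"
Word 2: "nobody"
Comparing from start:
  Pos 0: 'n' == 'n'
  Pos 1: 'a' != 'o' (stop)
LCP = "n" (length 1)


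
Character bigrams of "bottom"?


Word: "bottom" (length 6)
Number of bigrams = 6 - 2 + 1 = 5
  Position 0: "bo"
  Position 1: "ot"
  Position 2: "tt"
  Position 3: "to"
  Position 4: "om"
Bigrams = "bo", "ot", "tt", "to", "om"


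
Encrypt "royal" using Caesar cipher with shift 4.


Word: "royal"
Shift: 4
Each letter → (letter + shift) mod 26:
  'r' (17) + 4 = 21 → 'v'
  'o' (14) + 4 = 18 → 's'
  'y' (24) + 4 = 2 → 'c'
  'a' (0) + 4 = 4 → 'e'
  'l' (11) + 4 = 15 → 'p'
Result = "vscep"


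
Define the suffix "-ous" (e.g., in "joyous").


Suffix: -ous
Example: joyous (joy + -ous)
Meaning = having quality of


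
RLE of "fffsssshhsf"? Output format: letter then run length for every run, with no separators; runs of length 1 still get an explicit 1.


String: "fffsssshhsf"
Scanning for consecutive runs:
  'f' x 3
  's' x 4
  'h' x 2
  's' x 1
  'f' x 1
RLE = "f3s4h2s1f1"


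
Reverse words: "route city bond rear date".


Original: "route city bond rear date"
Words (1..n): route | city | bond | rear | date
Reversed (n..1): date | rear | bond | city | route
Result = "date rear bond city route"


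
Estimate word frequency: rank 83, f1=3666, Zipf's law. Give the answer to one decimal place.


Zipf's law: f(r) = f(1) / r
f(1) = 3666
f(83) = 3666 / 83
= 44.2 occurrences


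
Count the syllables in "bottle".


Word: "bottle"
Syllable breakdown: bot | tle
Counting: 2 parts
= 2 syllables


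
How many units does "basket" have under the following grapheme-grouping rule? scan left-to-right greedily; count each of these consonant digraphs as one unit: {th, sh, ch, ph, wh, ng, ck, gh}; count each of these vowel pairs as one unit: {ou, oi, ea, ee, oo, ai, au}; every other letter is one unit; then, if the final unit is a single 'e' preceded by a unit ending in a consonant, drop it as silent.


Word: "basket" (6 letters)
Left-to-right scan:
  (1) 'b' (letter)
  (2) 'a' (letter)
  (3) 's' (letter)
  (4) 'k' (letter)
  (5) 'e' (letter)
  (6) 't' (letter)
Units from scan: 6
Sound units = 6 units


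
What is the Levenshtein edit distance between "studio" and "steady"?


Word 1: "studio" (length 6)
Word 2: "steady" (length 6)
One optimal edit sequence (insert/delete/substitute each cost 1):
  1. keep 's'
  2. keep 't'
  3. substitute 'u' -> 'e'  (+1)
  4. substitute 'd' -> 'a'  (+1)
  5. substitute 'i' -> 'd'  (+1)
  6. substitute 'o' -> 'y'  (+1)
Total edit operations: 4
Edit distance = 4


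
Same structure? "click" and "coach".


Pattern of "click": [0, 1, 2, 0, 3]
Pattern of "coach": [0, 1, 2, 0, 3]
Patterns match
Same pattern = Yes


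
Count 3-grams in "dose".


Word: "dose" (length 4)
Number of 3-grams = length - 3 + 1 = 4 - 3 + 1
= 2


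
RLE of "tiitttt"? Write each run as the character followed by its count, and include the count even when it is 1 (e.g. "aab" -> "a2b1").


String: "tiitttt"
Scanning for consecutive runs:
  't' x 1
  'i' x 2
  't' x 4
RLE = "t1i2t4"


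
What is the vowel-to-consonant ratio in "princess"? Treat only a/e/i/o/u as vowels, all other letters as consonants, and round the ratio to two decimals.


Word: "princess"
Vowels (a,e,i,o,u): 2
Consonants: 6
Ratio = 2/6
= 0.33


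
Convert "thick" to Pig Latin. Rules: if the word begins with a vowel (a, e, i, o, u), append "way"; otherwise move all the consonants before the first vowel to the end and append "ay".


Word: "thick"
Starts with consonant(s) → move to end, add 'ay'
Consonant cluster: "th"
Pig Latin = "ickthay"


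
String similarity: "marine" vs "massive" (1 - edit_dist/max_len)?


Word 1: "marine" (length 6)
Word 2: "massive" (length 7)
One optimal edit sequence:
  1. keep 'm'
  2. keep 'a'
  3. insert 's'  (+1)
  4. substitute 'r' -> 's'  (+1)
  5. keep 'i'
  6. substitute 'n' -> 'v'  (+1)
  7. keep 'e'
Edit distance = 3
Max length = max(6, 7) = 7
Similarity = 1 - 3/7
= 0.5714


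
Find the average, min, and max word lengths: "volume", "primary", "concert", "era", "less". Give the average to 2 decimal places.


Lengths: "volume"=6, "primary"=7, "concert"=7, "era"=3, "less"=4
Sum = 27, Count = 5
Average = 27/5 = 5.40
= avg=5.40, min=3, max=7


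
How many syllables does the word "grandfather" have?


Word: "grandfather"
Syllable breakdown: grand / fa / ther
Counting: 3 parts
= 3 syllables


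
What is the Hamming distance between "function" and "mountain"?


Comparing character by character (same length = 8):
  Pos 0: 'f' vs 'm' !=
  Pos 1: 'u' vs 'o' !=
  Pos 2: 'n' vs 'u' !=
  Pos 3: 'c' vs 'n' !=
  Pos 4: 't' vs 't' =
  Pos 5: 'i' vs 'a' !=
  Pos 6: 'o' vs 'i' !=
  Pos 7: 'n' vs 'n' =
Hamming distance = 6


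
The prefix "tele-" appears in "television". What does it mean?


Prefix: tele-
Example: television (tele- + vision)
Meaning = distant


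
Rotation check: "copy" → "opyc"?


Word: "copy", Candidate: "opyc"
Method: check if candidate is substring of word+word
"copycopy" contains "opyc"? Yes
Is rotation = Yes


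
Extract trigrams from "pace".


Word: "pace" (length 4)
Number of trigrams = 4 - 3 + 1 = 2
  Position 0: "pac"
  Position 1: "ace"
Trigrams = "pac", "ace"


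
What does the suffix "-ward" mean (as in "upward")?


Suffix: -ward
Example: upward = up + -ward
Meaning = in the direction of


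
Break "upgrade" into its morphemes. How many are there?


Word: "upgrade"
Morphemes: up- / grade
Each morpheme carries meaning
= 2 morphemes


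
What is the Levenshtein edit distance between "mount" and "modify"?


Word 1: "mount" (length 5)
Word 2: "modify" (length 6)
One optimal edit sequence (insert/delete/substitute each cost 1):
  1. keep 'm'
  2. keep 'o'
  3. insert 'd'  (+1)
  4. substitute 'u' -> 'i'  (+1)
  5. substitute 'n' -> 'f'  (+1)
  6. substitute 't' -> 'y'  (+1)
Total edit operations: 4
Edit distance = 4


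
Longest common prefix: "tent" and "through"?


Word 1: "tent"
Word 2: "through"
Comparing from start:
  Pos 0: 't' == 't'
  Pos 1: 'e' != 'h' (stop)
LCP = "t" (length 1)


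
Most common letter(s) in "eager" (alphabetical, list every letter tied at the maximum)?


Word: "eager"
Letter counts:
  'a': 1
  'e': 2
  'g': 1
  'r': 1
Maximum count = 2
Most frequent = 'e' (2 times each)


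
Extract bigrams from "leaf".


Word: "leaf" (length 4)
Number of bigrams = 4 - 2 + 1 = 3
  Position 0: "le"
  Position 1: "ea"
  Position 2: "af"
Bigrams = "le", "ea", "af"


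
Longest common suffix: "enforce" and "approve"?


Word 1: "enforce"
Word 2: "approve"
Comparing from end:
  Pos -1: 'e' == 'e'
  Pos -2: 'c' != 'v' (stop)
LCS = "e" (length 1)


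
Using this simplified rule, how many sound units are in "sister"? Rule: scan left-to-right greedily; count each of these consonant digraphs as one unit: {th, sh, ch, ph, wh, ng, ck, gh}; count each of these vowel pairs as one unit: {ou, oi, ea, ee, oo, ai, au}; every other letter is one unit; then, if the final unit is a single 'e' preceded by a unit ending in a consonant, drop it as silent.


Word: "sister" (6 letters)
Left-to-right scan:
  [1] 's' (letter)
  [2] 'i' (letter)
  [3] 's' (letter)
  [4] 't' (letter)
  [5] 'e' (letter)
  [6] 'r' (letter)
Units from scan: 6
Sound units = 6 units


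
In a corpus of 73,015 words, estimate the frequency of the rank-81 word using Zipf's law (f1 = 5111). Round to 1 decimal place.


Zipf's law: f(r) = f(1) / r
f(1) = 5111
f(81) = 5111 / 81
= 63.1 occurrences


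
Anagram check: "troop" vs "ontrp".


Word 1: "troop" → sorted: ooprt
Word 2: "ontrp" → sorted: noprt
Same letters? ooprt != noprt
Anagram = No


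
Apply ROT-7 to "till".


Word: "till"
Shift: 7
Each letter → (letter + shift) mod 26:
  't' (19) + 7 = 0 → 'a'
  'i' (8) + 7 = 15 → 'p'
  'l' (11) + 7 = 18 → 's'
  'l' (11) + 7 = 18 → 's'
Result = "apss"


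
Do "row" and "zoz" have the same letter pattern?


Pattern of "row": [0, 1, 2]
Pattern of "zoz": [0, 1, 0]
Patterns do not match
Same pattern = No


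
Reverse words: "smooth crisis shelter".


Original: "smooth crisis shelter"
Words (1..n): smooth | crisis | shelter
Reversed (n..1): shelter | crisis | smooth
Result = "shelter crisis smooth"


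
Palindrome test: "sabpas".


Word: "sabpas"
Reversed: "sapbas"
Forward == Backward? sabpas != sapbas
Palindrome = No


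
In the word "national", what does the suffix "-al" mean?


Suffix: -al
As in: national -> nation + -al
Meaning = relating to


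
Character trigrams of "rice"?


Word: "rice" (length 4)
Number of trigrams = 4 - 3 + 1 = 2
  Position 0: "ric"
  Position 1: "ice"
Trigrams = "ric", "ice"


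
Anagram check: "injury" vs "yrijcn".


Word 1: "injury" → sorted: ijnruy
Word 2: "yrijcn" → sorted: cijnry
Same letters? ijnruy != cijnry
Anagram = No


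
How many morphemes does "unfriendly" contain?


Word: "unfriendly"
Morphemes: un- + friend + -ly
Each morpheme carries meaning
= 3 morphemes


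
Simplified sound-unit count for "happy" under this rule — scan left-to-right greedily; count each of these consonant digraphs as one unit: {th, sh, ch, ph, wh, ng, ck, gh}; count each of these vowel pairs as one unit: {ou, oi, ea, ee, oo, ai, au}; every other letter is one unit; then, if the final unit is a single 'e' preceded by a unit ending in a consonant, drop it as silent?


Word: "happy" (5 letters)
Left-to-right scan:
  (1) 'h' (letter)
  (2) 'a' (letter)
  (3) 'p' (letter)
  (4) 'p' (letter)
  (5) 'y' (letter)
Units from scan: 5
Sound units = 5 units


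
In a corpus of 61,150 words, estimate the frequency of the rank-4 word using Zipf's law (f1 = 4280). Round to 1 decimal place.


Zipf's law: f(r) = f(1) / r
f(1) = 4280
f(4) = 4280 / 4
= 1070.0 occurrences


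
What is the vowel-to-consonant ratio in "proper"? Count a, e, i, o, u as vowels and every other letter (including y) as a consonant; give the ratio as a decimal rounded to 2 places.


Word: "proper"
Vowels (a,e,i,o,u): 2
Consonants: 4
Ratio = 2/4
= 0.50


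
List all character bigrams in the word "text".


Word: "text" (length 4)
Number of bigrams = 4 - 2 + 1 = 3
  Position 0: "te"
  Position 1: "ex"
  Position 2: "xt"
Bigrams = "te", "ex", "xt"


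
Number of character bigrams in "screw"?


Word: "screw" (length 5)
Number of 2-grams = length - 2 + 1 = 5 - 2 + 1
= 4


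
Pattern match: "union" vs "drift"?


Pattern of "union": [0, 1, 2, 3, 1]
Pattern of "drift": [0, 1, 2, 3, 4]
Patterns do not match
Same pattern = No


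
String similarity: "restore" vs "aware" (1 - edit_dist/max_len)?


Word 1: "restore" (length 7)
Word 2: "aware" (length 5)
One optimal edit sequence:
  1. delete 'r'  (+1)
  2. delete 'e'  (+1)
  3. substitute 's' -> 'a'  (+1)
  4. substitute 't' -> 'w'  (+1)
  5. substitute 'o' -> 'a'  (+1)
  6. keep 'r'
  7. keep 'e'
Edit distance = 5
Max length = max(7, 5) = 7
Similarity = 1 - 5/7
= 0.2857


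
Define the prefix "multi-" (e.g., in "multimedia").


Prefix: multi-
As in: multimedia -> multi- + media
Meaning = many


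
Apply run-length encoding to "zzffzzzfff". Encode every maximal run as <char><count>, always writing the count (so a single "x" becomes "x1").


String: "zzffzzzfff"
Scanning for consecutive runs:
  'z' x 2
  'f' x 2
  'z' x 3
  'f' x 3
RLE = "z2f2z3f3"


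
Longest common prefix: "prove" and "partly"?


Word 1: "prove"
Word 2: "partly"
Comparing from start:
  Pos 0: 'p' == 'p'
  Pos 1: 'r' != 'a' (stop)
LCP = "p" (length 1)


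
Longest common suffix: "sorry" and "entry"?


Word 1: "sorry"
Word 2: "entry"
Comparing from end:
  Pos -1: 'y' == 'y'
  Pos -2: 'r' == 'r'
  Pos -3: 'r' != 't' (stop)
LCS = "ry" (length 2)


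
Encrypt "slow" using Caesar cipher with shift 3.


Word: "slow"
Shift: 3
Each letter → (letter + shift) mod 26:
  's' (18) + 3 = 21 → 'v'
  'l' (11) + 3 = 14 → 'o'
  'o' (14) + 3 = 17 → 'r'
  'w' (22) + 3 = 25 → 'z'
Result = "vorz"


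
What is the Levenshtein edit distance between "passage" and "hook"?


Word 1: "passage" (length 7)
Word 2: "hook" (length 4)
One optimal edit sequence (insert/delete/substitute each cost 1):
  1. delete 'p'  (+1)
  2. delete 'a'  (+1)
  3. delete 's'  (+1)
  4. substitute 's' -> 'h'  (+1)
  5. substitute 'a' -> 'o'  (+1)
  6. substitute 'g' -> 'o'  (+1)
  7. substitute 'e' -> 'k'  (+1)
Total edit operations: 7
Edit distance = 7


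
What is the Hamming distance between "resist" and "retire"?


Comparing character by character (same length = 6):
  Pos 0: 'r' vs 'r' =
  Pos 1: 'e' vs 'e' =
  Pos 2: 's' vs 't' !=
  Pos 3: 'i' vs 'i' =
  Pos 4: 's' vs 'r' !=
  Pos 5: 't' vs 'e' !=
Hamming distance = 3


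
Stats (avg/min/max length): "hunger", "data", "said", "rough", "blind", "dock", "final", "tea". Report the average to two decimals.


Lengths: "hunger"=6, "data"=4, "said"=4, "rough"=5, "blind"=5, "dock"=4, "final"=5, "tea"=3
Sum = 36, Count = 8
Average = 36/8 = 4.50
= avg=4.50, min=3, max=6


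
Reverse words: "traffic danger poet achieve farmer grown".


Original: "traffic danger poet achieve farmer grown"
Words (1..n): traffic | danger | poet | achieve | farmer | grown
Reversed (n..1): grown | farmer | achieve | poet | danger | traffic
Result = "grown farmer achieve poet danger traffic"


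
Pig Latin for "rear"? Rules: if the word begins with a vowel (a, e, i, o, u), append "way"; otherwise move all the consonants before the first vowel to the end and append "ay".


Word: "rear"
Starts with consonant(s) → move to end, add 'ay'
Consonant cluster: "r"
Pig Latin = "earray"


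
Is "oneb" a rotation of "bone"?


Word: "bone", Candidate: "oneb"
Method: check if candidate is substring of word+word
"bonebone" contains "oneb"? Yes
Is rotation = Yes


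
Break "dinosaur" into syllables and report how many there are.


Word: "dinosaur"
Syllable breakdown: di | no | saur
Counting: 3 parts
= 3 syllables


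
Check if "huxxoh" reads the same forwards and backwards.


Word: "huxxoh"
Reversed: "hoxxuh"
Forward == Backward? huxxoh != hoxxuh
Palindrome = No


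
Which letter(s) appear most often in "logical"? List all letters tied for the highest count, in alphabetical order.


Word: "logical"
Letter counts:
  'a': 1
  'c': 1
  'g': 1
  'i': 1
  'l': 2
  'o': 1
Maximum count = 2
Most frequent = 'l' (2 times each)


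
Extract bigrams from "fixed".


Word: "fixed" (length 5)
Number of bigrams = 5 - 2 + 1 = 4
  Position 0: "fi"
  Position 1: "ix"
  Position 2: "xe"
  Position 3: "ed"
Bigrams = "fi", "ix", "xe", "ed"


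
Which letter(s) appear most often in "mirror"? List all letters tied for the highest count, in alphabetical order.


Word: "mirror"
Letter counts:
  'i': 1
  'm': 1
  'o': 1
  'r': 3
Maximum count = 3
Most frequent = 'r' (3 times each)


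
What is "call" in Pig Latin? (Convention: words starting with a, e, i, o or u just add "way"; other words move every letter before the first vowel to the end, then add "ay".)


Word: "call"
Starts with consonant(s) → move to end, add 'ay'
Consonant cluster: "c"
Pig Latin = "allcay"


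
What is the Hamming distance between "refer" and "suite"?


Comparing character by character (same length = 5):
  Pos 0: 'r' vs 's' !=
  Pos 1: 'e' vs 'u' !=
  Pos 2: 'f' vs 'i' !=
  Pos 3: 'e' vs 't' !=
  Pos 4: 'r' vs 'e' !=
Hamming distance = 5


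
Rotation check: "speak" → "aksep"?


Word: "speak", Candidate: "aksep"
Method: check if candidate is substring of word+word
"speakspeak" contains "aksep"? No
Is rotation = No


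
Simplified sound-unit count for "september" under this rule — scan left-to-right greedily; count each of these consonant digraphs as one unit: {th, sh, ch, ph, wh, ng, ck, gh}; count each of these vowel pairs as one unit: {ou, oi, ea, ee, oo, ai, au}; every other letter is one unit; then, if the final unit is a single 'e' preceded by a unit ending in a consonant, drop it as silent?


Word: "september" (9 letters)
Left-to-right scan:
  1. 's' (letter)
  2. 'e' (letter)
  3. 'p' (letter)
  4. 't' (letter)
  5. 'e' (letter)
  6. 'm' (letter)
  7. 'b' (letter)
  8. 'e' (letter)
  9. 'r' (letter)
Units from scan: 9
Sound units = 9 units


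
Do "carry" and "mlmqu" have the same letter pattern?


Pattern of "carry": [0, 1, 2, 2, 3]
Pattern of "mlmqu": [0, 1, 0, 2, 3]
Patterns do not match
Same pattern = No


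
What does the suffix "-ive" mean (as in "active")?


Suffix: -ive
As in: active -> act + -ive
Meaning = tending to


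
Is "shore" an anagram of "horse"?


Word 1: "horse" → sorted: ehors
Word 2: "shore" → sorted: ehors
Same letters? ehors == ehors
Anagram = Yes


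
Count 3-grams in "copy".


Word: "copy" (length 4)
Number of 3-grams = length - 3 + 1 = 4 - 3 + 1
= 2


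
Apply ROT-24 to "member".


Word: "member"
Shift: 24
Each letter → (letter + shift) mod 26:
  'm' (12) + 24 = 10 → 'k'
  'e' (4) + 24 = 2 → 'c'
  'm' (12) + 24 = 10 → 'k'
  'b' (1) + 24 = 25 → 'z'
  'e' (4) + 24 = 2 → 'c'
  'r' (17) + 24 = 15 → 'p'
Result = "kckzcp"


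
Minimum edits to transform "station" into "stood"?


Word 1: "station" (length 7)
Word 2: "stood" (length 5)
One optimal edit sequence (insert/delete/substitute each cost 1):
  1. keep 's'
  2. delete 't'  (+1)
  3. delete 'a'  (+1)
  4. keep 't'
  5. substitute 'i' -> 'o'  (+1)
  6. keep 'o'
  7. substitute 'n' -> 'd'  (+1)
Total edit operations: 4
Edit distance = 4


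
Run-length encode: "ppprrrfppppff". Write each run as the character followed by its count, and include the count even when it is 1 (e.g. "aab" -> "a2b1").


String: "ppprrrfppppff"
Scanning for consecutive runs:
  'p' x 3
  'r' x 3
  'f' x 1
  'p' x 4
  'f' x 2
RLE = "p3r3f1p4f2"


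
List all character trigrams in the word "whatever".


Word: "whatever" (length 8)
Number of trigrams = 8 - 3 + 1 = 6
  Position 0: "wha"
  Position 1: "hat"
  Position 2: "ate"
  Position 3: "tev"
  Position 4: "eve"
  Position 5: "ver"
Trigrams = "wha", "hat", "ate", "tev", "eve", "ver"


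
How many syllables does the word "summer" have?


Word: "summer"
Syllable breakdown: sum · mer
Counting: 2 parts
= 2 syllables


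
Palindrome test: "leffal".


Word: "leffal"
Reversed: "laffel"
Forward == Backward? leffal != laffel
Palindrome = No


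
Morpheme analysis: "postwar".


Word: "postwar"
Morphemes: post- + war
Each morpheme carries meaning
= 2 morphemes


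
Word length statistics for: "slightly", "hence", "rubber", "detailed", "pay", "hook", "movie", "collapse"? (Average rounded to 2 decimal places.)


Lengths: "slightly"=8, "hence"=5, "rubber"=6, "detailed"=8, "pay"=3, "hook"=4, "movie"=5, "collapse"=8
Sum = 47, Count = 8
Average = 47/8 = 5.88
= avg=5.88, min=3, max=8


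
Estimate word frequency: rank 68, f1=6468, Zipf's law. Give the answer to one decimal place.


Zipf's law: f(r) = f(1) / r
f(1) = 6468
f(68) = 6468 / 68
= 95.1 occurrences


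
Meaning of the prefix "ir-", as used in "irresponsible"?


Prefix: ir-
As in: irresponsible -> ir- + responsible
Meaning = not


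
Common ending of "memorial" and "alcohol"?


Word 1: "memorial"
Word 2: "alcohol"
Comparing from end:
  Pos -1: 'l' == 'l'
  Pos -2: 'a' != 'o' (stop)
LCS = "l" (length 1)


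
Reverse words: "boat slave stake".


Original: "boat slave stake"
Words (1..n): boat | slave | stake
Reversed (n..1): stake | slave | boat
Result = "stake slave boat"


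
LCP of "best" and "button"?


Word 1: "best"
Word 2: "button"
Comparing from start:
  Pos 0: 'b' == 'b'
  Pos 1: 'e' != 'u' (stop)
LCP = "b" (length 1)


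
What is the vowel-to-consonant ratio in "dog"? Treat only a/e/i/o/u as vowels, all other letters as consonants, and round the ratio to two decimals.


Word: "dog"
Vowels (a,e,i,o,u): 1
Consonants: 2
Ratio = 1/2
= 0.50


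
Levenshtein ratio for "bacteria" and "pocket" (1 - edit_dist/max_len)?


Word 1: "bacteria" (length 8)
Word 2: "pocket" (length 6)
One optimal edit sequence:
  1. substitute 'b' -> 'p'  (+1)
  2. substitute 'a' -> 'o'  (+1)
  3. keep 'c'
  4. substitute 't' -> 'k'  (+1)
  5. keep 'e'
  6. delete 'r'  (+1)
  7. delete 'i'  (+1)
  8. substitute 'a' -> 't'  (+1)
Edit distance = 6
Max length = max(8, 6) = 8
Similarity = 1 - 6/8
= 0.2500


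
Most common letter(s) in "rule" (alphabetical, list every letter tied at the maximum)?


Word: "rule"
Letter counts:
  'e': 1
  'l': 1
  'r': 1
  'u': 1
Maximum count = 1
Most frequent = 'e', 'l', 'r', 'u' (1 time each)


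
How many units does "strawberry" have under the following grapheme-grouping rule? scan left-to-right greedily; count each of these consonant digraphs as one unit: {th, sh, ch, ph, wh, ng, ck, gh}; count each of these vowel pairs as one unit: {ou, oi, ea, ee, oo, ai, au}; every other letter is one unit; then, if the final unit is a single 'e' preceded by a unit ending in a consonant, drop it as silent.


Word: "strawberry" (10 letters)
Left-to-right scan:
  (1) 's' (letter)
  (2) 't' (letter)
  (3) 'r' (letter)
  (4) 'a' (letter)
  (5) 'w' (letter)
  (6) 'b' (letter)
  (7) 'e' (letter)
  (8) 'r' (letter)
  (9) 'r' (letter)
  (10) 'y' (letter)
Units from scan: 10
Sound units = 10 units


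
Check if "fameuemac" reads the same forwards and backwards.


Word: "fameuemac"
Reversed: "cameuemaf"
Forward == Backward? fameuemac != cameuemaf
Palindrome = No


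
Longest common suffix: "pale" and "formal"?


Word 1: "pale"
Word 2: "formal"
Comparing from end:
  Pos -1: 'e' != 'l' (stop)
LCS = "" (length 0)


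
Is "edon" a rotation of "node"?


Word: "node", Candidate: "edon"
Method: check if candidate is substring of word+word
"nodenode" contains "edon"? No
Is rotation = No


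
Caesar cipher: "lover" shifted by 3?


Word: "lover"
Shift: 3
Each letter → (letter + shift) mod 26:
  'l' (11) + 3 = 14 → 'o'
  'o' (14) + 3 = 17 → 'r'
  'v' (21) + 3 = 24 → 'y'
  'e' (4) + 3 = 7 → 'h'
  'r' (17) + 3 = 20 → 'u'
Result = "oryhu"


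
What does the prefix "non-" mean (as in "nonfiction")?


Prefix: non-
Example: nonfiction = non- + fiction
Meaning = not


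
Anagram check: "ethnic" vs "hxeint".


Word 1: "ethnic" → sorted: cehint
Word 2: "hxeint" → sorted: ehintx
Same letters? cehint != ehintx
Anagram = No


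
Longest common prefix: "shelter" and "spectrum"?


Word 1: "shelter"
Word 2: "spectrum"
Comparing from start:
  Pos 0: 's' == 's'
  Pos 1: 'h' != 'p' (stop)
LCP = "s" (length 1)


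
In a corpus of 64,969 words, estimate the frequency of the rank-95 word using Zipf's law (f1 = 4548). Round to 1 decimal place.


Zipf's law: f(r) = f(1) / r
f(1) = 4548
f(95) = 4548 / 95
= 47.9 occurrences


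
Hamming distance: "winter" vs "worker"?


Comparing character by character (same length = 6):
  Pos 0: 'w' vs 'w' =
  Pos 1: 'i' vs 'o' !=
  Pos 2: 'n' vs 'r' !=
  Pos 3: 't' vs 'k' !=
  Pos 4: 'e' vs 'e' =
  Pos 5: 'r' vs 'r' =
Hamming distance = 3


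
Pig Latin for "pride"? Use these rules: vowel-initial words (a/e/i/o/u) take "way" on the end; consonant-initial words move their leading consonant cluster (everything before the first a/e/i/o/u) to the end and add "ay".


Word: "pride"
Starts with consonant(s) → move to end, add 'ay'
Consonant cluster: "pr"
Pig Latin = "idepray"


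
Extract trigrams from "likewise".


Word: "likewise" (length 8)
Number of trigrams = 8 - 3 + 1 = 6
  Position 0: "lik"
  Position 1: "ike"
  Position 2: "kew"
  Position 3: "ewi"
  Position 4: "wis"
  Position 5: "ise"
Trigrams = "lik", "ike", "kew", "ewi", "wis", "ise"


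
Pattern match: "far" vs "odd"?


Pattern of "far": [0, 1, 2]
Pattern of "odd": [0, 1, 1]
Patterns do not match
Same pattern = No


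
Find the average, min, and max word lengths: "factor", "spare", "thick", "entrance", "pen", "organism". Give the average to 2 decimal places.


Lengths: "factor"=6, "spare"=5, "thick"=5, "entrance"=8, "pen"=3, "organism"=8
Sum = 35, Count = 6
Average = 35/6 = 5.83
= avg=5.83, min=3, max=8


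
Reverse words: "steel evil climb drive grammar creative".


Original: "steel evil climb drive grammar creative"
Words (1..n): steel | evil | climb | drive | grammar | creative
Reversed (n..1): creative | grammar | drive | climb | evil | steel
Result = "creative grammar drive climb evil steel"


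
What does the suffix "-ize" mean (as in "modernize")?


Suffix: -ize
As in: modernize -> modern + -ize
Meaning = to make


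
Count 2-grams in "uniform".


Word: "uniform" (length 7)
Number of 2-grams = length - 2 + 1 = 7 - 2 + 1
= 6


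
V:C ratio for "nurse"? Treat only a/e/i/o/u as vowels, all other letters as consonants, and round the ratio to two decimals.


Word: "nurse"
Vowels (a,e,i,o,u): 2
Consonants: 3
Ratio = 2/3
= 0.67


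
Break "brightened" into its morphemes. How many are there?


Word: "brightened"
Morphemes: bright + -en + -ed
Each morpheme carries meaning
= 3 morphemes


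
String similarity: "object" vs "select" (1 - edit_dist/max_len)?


Word 1: "object" (length 6)
Word 2: "select" (length 6)
One optimal edit sequence:
  1. substitute 'o' -> 's'  (+1)
  2. substitute 'b' -> 'e'  (+1)
  3. substitute 'j' -> 'l'  (+1)
  4. keep 'e'
  5. keep 'c'
  6. keep 't'
Edit distance = 3
Max length = max(6, 6) = 6
Similarity = 1 - 3/6
= 0.5000


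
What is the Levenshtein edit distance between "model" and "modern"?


Word 1: "model" (length 5)
Word 2: "modern" (length 6)
One optimal edit sequence (insert/delete/substitute each cost 1):
  1. keep 'm'
  2. keep 'o'
  3. keep 'd'
  4. keep 'e'
  5. insert 'r'  (+1)
  6. substitute 'l' -> 'n'  (+1)
Total edit operations: 2
Edit distance = 2


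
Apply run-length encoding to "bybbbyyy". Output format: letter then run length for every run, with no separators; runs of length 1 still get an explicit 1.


String: "bybbbyyy"
Scanning for consecutive runs:
  'b' x 1
  'y' x 1
  'b' x 3
  'y' x 3
RLE = "b1y1b3y3"


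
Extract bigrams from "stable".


Word: "stable" (length 6)
Number of bigrams = 6 - 2 + 1 = 5
  Position 0: "st"
  Position 1: "ta"
  Position 2: "ab"
  Position 3: "bl"
  Position 4: "le"
Bigrams = "st", "ta", "ab", "bl", "le"


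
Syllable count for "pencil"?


Word: "pencil"
Syllable breakdown: pen-cil
Counting: 2 parts
= 2 syllables


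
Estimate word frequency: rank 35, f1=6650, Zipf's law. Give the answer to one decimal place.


Zipf's law: f(r) = f(1) / r
f(1) = 6650
f(35) = 6650 / 35
= 190.0 occurrences


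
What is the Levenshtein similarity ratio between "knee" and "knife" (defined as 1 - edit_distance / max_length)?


Word 1: "knee" (length 4)
Word 2: "knife" (length 5)
One optimal edit sequence:
  1. keep 'k'
  2. keep 'n'
  3. insert 'i'  (+1)
  4. substitute 'e' -> 'f'  (+1)
  5. keep 'e'
Edit distance = 2
Max length = max(4, 5) = 5
Similarity = 1 - 2/5
= 0.6000


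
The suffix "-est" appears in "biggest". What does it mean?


Suffix: -est
As in: biggest -> big + -est, with a spelling change
Meaning = most


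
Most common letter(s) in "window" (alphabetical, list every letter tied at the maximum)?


Word: "window"
Letter counts:
  'd': 1
  'i': 1
  'n': 1
  'o': 1
  'w': 2
Maximum count = 2
Most frequent = 'w' (2 times each)


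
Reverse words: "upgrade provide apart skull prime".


Original: "upgrade provide apart skull prime"
Words (1..n): upgrade | provide | apart | skull | prime
Reversed (n..1): prime | skull | apart | provide | upgrade
Result = "prime skull apart provide upgrade"


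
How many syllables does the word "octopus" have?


Word: "octopus"
Syllable breakdown: oc-to-pus
Counting: 3 parts
= 3 syllables


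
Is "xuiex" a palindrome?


Word: "xuiex"
Reversed: "xeiux"
Forward == Backward? xuiex != xeiux
Palindrome = No


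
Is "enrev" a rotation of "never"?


Word: "never", Candidate: "enrev"
Method: check if candidate is substring of word+word
"nevernever" contains "enrev"? No
Is rotation = No


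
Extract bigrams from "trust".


Word: "trust" (length 5)
Number of bigrams = 5 - 2 + 1 = 4
  Position 0: "tr"
  Position 1: "ru"
  Position 2: "us"
  Position 3: "st"
Bigrams = "tr", "ru", "us", "st"


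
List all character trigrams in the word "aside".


Word: "aside" (length 5)
Number of trigrams = 5 - 3 + 1 = 3
  Position 0: "asi"
  Position 1: "sid"
  Position 2: "ide"
Trigrams = "asi", "sid", "ide"


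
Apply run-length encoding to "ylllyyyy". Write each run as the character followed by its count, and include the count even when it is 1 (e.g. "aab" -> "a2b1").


String: "ylllyyyy"
Scanning for consecutive runs:
  'y' x 1
  'l' x 3
  'y' x 4
RLE = "y1l3y4"


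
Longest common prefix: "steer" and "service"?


Word 1: "steer"
Word 2: "service"
Comparing from start:
  Pos 0: 's' == 's'
  Pos 1: 't' != 'e' (stop)
LCP = "s" (length 1)


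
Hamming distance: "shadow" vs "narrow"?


Comparing character by character (same length = 6):
  Pos 0: 's' vs 'n' !=
  Pos 1: 'h' vs 'a' !=
  Pos 2: 'a' vs 'r' !=
  Pos 3: 'd' vs 'r' !=
  Pos 4: 'o' vs 'o' =
  Pos 5: 'w' vs 'w' =
Hamming distance = 4


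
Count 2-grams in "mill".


Word: "mill" (length 4)
Number of 2-grams = length - 2 + 1 = 4 - 2 + 1
= 3


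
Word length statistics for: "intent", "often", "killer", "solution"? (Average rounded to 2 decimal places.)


Lengths: "intent"=6, "often"=5, "killer"=6, "solution"=8
Sum = 25, Count = 4
Average = 25/4 = 6.25
= avg=6.25, min=5, max=8


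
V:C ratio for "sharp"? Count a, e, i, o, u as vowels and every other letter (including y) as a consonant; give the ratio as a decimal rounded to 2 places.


Word: "sharp"
Vowels (a,e,i,o,u): 1
Consonants: 4
Ratio = 1/4
= 0.25


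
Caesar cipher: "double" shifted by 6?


Word: "double"
Shift: 6
Each letter → (letter + shift) mod 26:
  'd' (3) + 6 = 9 → 'j'
  'o' (14) + 6 = 20 → 'u'
  'u' (20) + 6 = 0 → 'a'
  'b' (1) + 6 = 7 → 'h'
  'l' (11) + 6 = 17 → 'r'
  'e' (4) + 6 = 10 → 'k'
Result = "juahrk"


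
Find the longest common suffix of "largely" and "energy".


Word 1: "largely"
Word 2: "energy"
Comparing from end:
  Pos -1: 'y' == 'y'
  Pos -2: 'l' != 'g' (stop)
LCS = "y" (length 1)


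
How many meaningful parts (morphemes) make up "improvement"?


Word: "improvement"
Morphemes: improve / -ment
Each morpheme carries meaning
= 2 morphemes


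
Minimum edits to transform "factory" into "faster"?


Word 1: "factory" (length 7)
Word 2: "faster" (length 6)
One optimal edit sequence (insert/delete/substitute each cost 1):
  1. keep 'f'
  2. keep 'a'
  3. substitute 'c' -> 's'  (+1)
  4. keep 't'
  5. substitute 'o' -> 'e'  (+1)
  6. keep 'r'
  7. delete 'y'  (+1)
Total edit operations: 3
Edit distance = 3


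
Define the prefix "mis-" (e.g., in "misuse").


Prefix: mis-
As in: misuse -> mis- + use
Meaning = wrongly


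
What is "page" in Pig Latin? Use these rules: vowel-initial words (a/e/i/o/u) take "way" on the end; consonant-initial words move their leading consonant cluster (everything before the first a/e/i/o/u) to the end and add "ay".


Word: "page"
Starts with consonant(s) → move to end, add 'ay'
Consonant cluster: "p"
Pig Latin = "agepay"


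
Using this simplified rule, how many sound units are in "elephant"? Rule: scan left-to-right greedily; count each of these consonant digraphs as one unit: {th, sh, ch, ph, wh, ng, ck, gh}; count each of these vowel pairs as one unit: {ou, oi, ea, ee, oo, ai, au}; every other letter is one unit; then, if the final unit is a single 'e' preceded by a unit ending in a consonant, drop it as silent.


Word: "elephant" (8 letters)
Left-to-right scan:
  1. 'e' (letter)
  2. 'l' (letter)
  3. 'e' (letter)
  4. 'ph' (digraph)
  5. 'a' (letter)
  6. 'n' (letter)
  7. 't' (letter)
Units from scan: 7
Sound units = 7 units


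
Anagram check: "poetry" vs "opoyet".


Word 1: "poetry" → sorted: eoprty
Word 2: "opoyet" → sorted: eoopty
Same letters? eoprty != eoopty
Anagram = No
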